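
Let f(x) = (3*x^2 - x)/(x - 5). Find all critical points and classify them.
f'(x) = (3*x^2 - 30*x + 5)/(x^2 - 10*x + 25)

Solve f'(x) = 0:
  f'(x) = (3*x^2 - 30*x + 5)/(x - 5)^2; the denominator is positive wherever f is defined, so f'(x) = 0 ⇔ 3*x^2 - 30*x + 5 = 0.
  3*x^2 - 30*x + 5 = 0 has no rational roots; quadratic formula: x = (30 ± √840)/6.
  ⇒ x = 5 - sqrt(210)/3 ≈ 0.1695, sqrt(210)/3 + 5 ≈ 9.8305

f''(x) = 140/(x^3 - 15*x^2 + 75*x - 125)
Second-derivative test at each critical point:
  f''(0.1695) = -1.2421 < 0 → local maximum
  f''(9.8305) = 1.2421 > 0 → local minimum

Critical points: x = 5 - sqrt(210)/3 ≈ 0.1695 (local maximum); x = sqrt(210)/3 + 5 ≈ 9.8305 (local minimum)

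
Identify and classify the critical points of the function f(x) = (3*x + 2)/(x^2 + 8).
f'(x) = (-3*x^2 - 4*x + 24)/(x^4 + 16*x^2 + 64)

Solve f'(x) = 0:
  f'(x) = -(3*x^2 + 4*x - 24)/(x^2 + 8)^2; the denominator is positive wherever f is defined, so f'(x) = 0 ⇔ -3*x^2 - 4*x + 24 = 0.
  3*x^2 + 4*x - 24 = 0 has no rational roots; quadratic formula: x = (-4 ± √304)/6.
  ⇒ x = -2*sqrt(19)/3 - 2/3 ≈ -3.5726, -2/3 + 2*sqrt(19)/3 ≈ 2.2393

f''(x) = 2*(4*x^2*(3*x + 2) - (9*x + 2)*(x^2 + 8))/(x^2 + 8)^3
Second-derivative test at each critical point:
  f''(-3.5726) = 0.0404 > 0 → local minimum
  f''(2.2393) = -0.1029 < 0 → local maximum

Critical points: x = -2*sqrt(19)/3 - 2/3 ≈ -3.5726 (local minimum); x = -2/3 + 2*sqrt(19)/3 ≈ 2.2393 (local maximum)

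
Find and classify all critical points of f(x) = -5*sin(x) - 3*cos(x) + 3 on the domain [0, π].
f'(x) = 3*sin(x) - 5*cos(x)

Solve f'(x) = 0 on [0, π]:
  f'(x) = 0 ⇔ -5*cos(x) = -3*sin(x) ⇔ tan(x) = 5/3, i.e. x = arctan(5/3) + nπ; keep the solutions lying in [0, π].
  ⇒ x = atan(5/3) ≈ 1.0304

f''(x) = 5*sin(x) + 3*cos(x)
Second-derivative test at each critical point:
  f''(1.0304) = 5.8310 > 0 → local minimum

Critical points: x = atan(5/3) ≈ 1.0304 (local minimum)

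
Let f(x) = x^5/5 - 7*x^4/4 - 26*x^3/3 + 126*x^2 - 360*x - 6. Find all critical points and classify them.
f'(x) = x^4 - 7*x^3 - 26*x^2 + 252*x - 360

Solve f'(x) = 0:
  Factor: x^4 - 7*x^3 - 26*x^2 + 252*x - 360 = (x - 6)*(x - 5)*(x - 2)*(x + 6) = 0.
  ⇒ x = -6, 2, 5, 6

f''(x) = 4*x^3 - 21*x^2 - 52*x + 252
Second-derivative test at each critical point:
  f''(-6) = -1056 < 0 → local maximum
  f''(2) = 96 > 0 → local minimum
  f''(5) = -33 < 0 → local maximum
  f''(6) = 48 > 0 → local minimum

Critical points: x = -6 (local maximum); x = 2 (local minimum); x = 5 (local maximum); x = 6 (local minimum)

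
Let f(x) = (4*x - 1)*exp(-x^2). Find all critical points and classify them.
f'(x) = 2*(-x*(4*x - 1) + 2)*exp(-x^2)

Solve f'(x) = 0:
  f'(x) = (-8*x^2 + 2*x + 4)·exp(-x^2) and exp(-x^2) > 0 for every x, so f'(x) = 0 ⇔ -8*x^2 + 2*x + 4 = 0.
  Factor: -8*x^2 + 2*x + 4 = -2*(4*x^2 - x - 2); 4*x^2 - x - 2 = 0 has no rational roots; quadratic formula: x = (1 ± √33)/8.
  ⇒ x = 1/8 - sqrt(33)/8 ≈ -0.5931, 1/8 + sqrt(33)/8 ≈ 0.8431

f''(x) = 2*(2*x^2*(4*x - 1) - 12*x + 1)*exp(-x^2)
Second-derivative test at each critical point:
  f''(-0.5931) = 8.0822 > 0 → local minimum
  f''(0.8431) = -5.6442 < 0 → local maximum

Critical points: x = 1/8 - sqrt(33)/8 ≈ -0.5931 (local minimum); x = 1/8 + sqrt(33)/8 ≈ 0.8431 (local maximum)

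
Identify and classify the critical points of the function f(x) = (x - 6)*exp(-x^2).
f'(x) = (-2*x*(x - 6) + 1)*exp(-x^2)

Solve f'(x) = 0:
  f'(x) = (-2*x^2 + 12*x + 1)·exp(-x^2) and exp(-x^2) > 0 for every x, so f'(x) = 0 ⇔ -2*x^2 + 12*x + 1 = 0.
  2*x^2 - 12*x - 1 = 0 has no rational roots; quadratic formula: x = (12 ± √152)/4.
  ⇒ x = 3 - sqrt(38)/2 ≈ -0.0822, 3 + sqrt(38)/2 ≈ 6.0822

f''(x) = 2*(2*x^2*(x - 6) - 3*x + 6)*exp(-x^2)
Second-derivative test at each critical point:
  f''(-0.0822) = 12.2458 > 0 → local minimum
  f''(6.0822) = -1.059e-15 < 0 → local maximum

Critical points: x = 3 - sqrt(38)/2 ≈ -0.0822 (local minimum); x = 3 + sqrt(38)/2 ≈ 6.0822 (local maximum)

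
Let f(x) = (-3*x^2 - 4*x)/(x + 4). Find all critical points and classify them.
f'(x) = (-3*x^2 - 24*x - 16)/(x^2 + 8*x + 16)

Solve f'(x) = 0:
  f'(x) = -(3*x^2 + 24*x + 16)/(x + 4)^2; the denominator is positive wherever f is defined, so f'(x) = 0 ⇔ -3*x^2 - 24*x - 16 = 0.
  3*x^2 + 24*x + 16 = 0 has no rational roots; quadratic formula: x = (-24 ± √384)/6.
  ⇒ x = -4 - 4*sqrt(6)/3 ≈ -7.2660, -4 + 4*sqrt(6)/3 ≈ -0.7340

f''(x) = -64/(x^3 + 12*x^2 + 48*x + 64)
Second-derivative test at each critical point:
  f''(-7.2660) = 1.8371 > 0 → local minimum
  f''(-0.7340) = -1.8371 < 0 → local maximum

Critical points: x = -4 - 4*sqrt(6)/3 ≈ -7.2660 (local minimum); x = -4 + 4*sqrt(6)/3 ≈ -0.7340 (local maximum)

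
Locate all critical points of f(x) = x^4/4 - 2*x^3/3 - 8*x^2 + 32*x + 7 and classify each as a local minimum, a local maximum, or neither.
f'(x) = x^3 - 2*x^2 - 16*x + 32

Solve f'(x) = 0:
  Factor: x^3 - 2*x^2 - 16*x + 32 = (x - 4)*(x - 2)*(x + 4) = 0.
  ⇒ x = -4, 2, 4

f''(x) = 3*x^2 - 4*x - 16
Second-derivative test at each critical point:
  f''(-4) = 48 > 0 → local minimum
  f''(2) = -12 < 0 → local maximum
  f''(4) = 16 > 0 → local minimum

Critical points: x = -4 (local minimum); x = 2 (local maximum); x = 4 (local minimum)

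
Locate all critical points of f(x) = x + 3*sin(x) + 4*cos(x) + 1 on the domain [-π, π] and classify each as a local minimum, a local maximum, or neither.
f'(x) = -4*sin(x) + 3*cos(x) + 1

Solve f'(x) = 0 on [-π, π]:
  f'(x) = 0 ⇔ -4*sin(x) + 3*cos(x) = -1. Write the left side as R·cos(x + φ) with R = √(3² + 4²) = 5, cos φ = 3/5, sin φ = 4/5; then cos(x + φ) = -1/5. Solve for x and keep the solutions lying in [-π, π].
  ⇒ x = -pi + atan((4 - 6*sqrt(6))/(-8*sqrt(6) - 3)) ≈ -2.6994, atan((4 + 6*sqrt(6))/(-3 + 8*sqrt(6))) ≈ 0.8449

f''(x) = -3*sin(x) - 4*cos(x)
Second-derivative test at each critical point:
  f''(-2.6994) = 4.8990 > 0 → local minimum
  f''(0.8449) = -4.8990 < 0 → local maximum

Critical points: x = -pi + atan((4 - 6*sqrt(6))/(-8*sqrt(6) - 3)) ≈ -2.6994 (local minimum); x = atan((4 + 6*sqrt(6))/(-3 + 8*sqrt(6))) ≈ 0.8449 (local maximum)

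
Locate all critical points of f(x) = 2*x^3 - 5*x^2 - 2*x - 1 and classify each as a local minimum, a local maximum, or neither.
f'(x) = 6*x^2 - 10*x - 2

Solve f'(x) = 0:
  Factor: 6*x^2 - 10*x - 2 = 2*(3*x^2 - 5*x - 1); 3*x^2 - 5*x - 1 = 0 has no rational roots; quadratic formula: x = (5 ± √37)/6.
  ⇒ x = 5/6 - sqrt(37)/6 ≈ -0.1805, 5/6 + sqrt(37)/6 ≈ 1.8471

f''(x) = 12*x - 10
Second-derivative test at each critical point:
  f''(-0.1805) = -12.1655 < 0 → local maximum
  f''(1.8471) = 12.1655 > 0 → local minimum

Critical points: x = 5/6 - sqrt(37)/6 ≈ -0.1805 (local maximum); x = 5/6 + sqrt(37)/6 ≈ 1.8471 (local minimum)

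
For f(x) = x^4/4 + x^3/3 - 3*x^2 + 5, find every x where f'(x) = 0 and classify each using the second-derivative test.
f'(x) = x*(x^2 + x - 6)

Solve f'(x) = 0:
  Factor: x^3 + x^2 - 6*x = x*(x - 2)*(x + 3) = 0.
  ⇒ x = -3, 0, 2

f''(x) = 3*x^2 + 2*x - 6
Second-derivative test at each critical point:
  f''(-3) = 15 > 0 → local minimum
  f''(0) = -6 < 0 → local maximum
  f''(2) = 10 > 0 → local minimum

Critical points: x = -3 (local minimum); x = 0 (local maximum); x = 2 (local minimum)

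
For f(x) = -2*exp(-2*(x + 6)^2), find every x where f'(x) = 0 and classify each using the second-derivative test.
f'(x) = 8*(x + 6)*exp(-2*(x + 6)^2)

Solve f'(x) = 0:
  f'(x) = (8*x + 48)·exp(-2*(x + 6)^2) and exp(-2*(x + 6)^2) > 0 for every x, so f'(x) = 0 ⇔ 8*x + 48 = 0.
  Factor: 8*x + 48 = 8*(x + 6) = 0.
  ⇒ x = -6

f''(x) = 8*(1 - 4*(x + 6)^2)*exp(-2*(x + 6)^2)
Second-derivative test at each critical point:
  f''(-6) = 8 > 0 → local minimum

Critical points: x = -6 (local minimum)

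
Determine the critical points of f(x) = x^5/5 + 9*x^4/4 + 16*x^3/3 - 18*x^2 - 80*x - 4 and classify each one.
f'(x) = x^4 + 9*x^3 + 16*x^2 - 36*x - 80

Solve f'(x) = 0:
  Factor: x^4 + 9*x^3 + 16*x^2 - 36*x - 80 = (x - 2)*(x + 2)*(x + 4)*(x + 5) = 0.
  ⇒ x = -5, -4, -2, 2

f''(x) = 4*x^3 + 27*x^2 + 32*x - 36
Second-derivative test at each critical point:
  f''(-5) = -21 < 0 → local maximum
  f''(-4) = 12 > 0 → local minimum
  f''(-2) = -24 < 0 → local maximum
  f''(2) = 168 > 0 → local minimum

Critical points: x = -5 (local maximum); x = -4 (local minimum); x = -2 (local maximum); x = 2 (local minimum)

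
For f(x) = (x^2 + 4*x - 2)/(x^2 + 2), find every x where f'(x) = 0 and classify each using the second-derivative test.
f'(x) = 4*(-x^2 + 2*x + 2)/(x^4 + 4*x^2 + 4)

Solve f'(x) = 0:
  f'(x) = -4*(x^2 - 2*x - 2)/(x^2 + 2)^2; the denominator is positive wherever f is defined, so f'(x) = 0 ⇔ -4*x^2 + 8*x + 8 = 0.
  Factor: -4*x^2 + 8*x + 8 = -4*(x^2 - 2*x - 2); x^2 - 2*x - 2 = 0 has no rational roots; quadratic formula: x = (2 ± √12)/2.
  ⇒ x = 1 - sqrt(3) ≈ -0.7321, 1 + sqrt(3) ≈ 2.7321

f''(x) = 8*(x^3 - 3*x^2 - 6*x + 2)/(x^6 + 6*x^4 + 12*x^2 + 8)
Second-derivative test at each critical point:
  f''(-0.7321) = 2.1547 > 0 → local minimum
  f''(2.7321) = -0.1547 < 0 → local maximum

Critical points: x = 1 - sqrt(3) ≈ -0.7321 (local minimum); x = 1 + sqrt(3) ≈ 2.7321 (local maximum)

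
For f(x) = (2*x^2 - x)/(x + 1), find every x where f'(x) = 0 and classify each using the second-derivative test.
f'(x) = (2*x^2 + 4*x - 1)/(x^2 + 2*x + 1)

Solve f'(x) = 0:
  f'(x) = (2*x^2 + 4*x - 1)/(x + 1)^2; the denominator is positive wherever f is defined, so f'(x) = 0 ⇔ 2*x^2 + 4*x - 1 = 0.
  2*x^2 + 4*x - 1 = 0 has no rational roots; quadratic formula: x = (-4 ± √24)/4.
  ⇒ x = -sqrt(6)/2 - 1 ≈ -2.2247, -1 + sqrt(6)/2 ≈ 0.2247

f''(x) = 6/(x^3 + 3*x^2 + 3*x + 1)
Second-derivative test at each critical point:
  f''(-2.2247) = -3.2660 < 0 → local maximum
  f''(0.2247) = 3.2660 > 0 → local minimum

Critical points: x = -sqrt(6)/2 - 1 ≈ -2.2247 (local maximum); x = -1 + sqrt(6)/2 ≈ 0.2247 (local minimum)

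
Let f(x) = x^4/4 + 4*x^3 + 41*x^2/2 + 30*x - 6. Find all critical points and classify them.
f'(x) = x^3 + 12*x^2 + 41*x + 30

Solve f'(x) = 0:
  Factor: x^3 + 12*x^2 + 41*x + 30 = (x + 1)*(x + 5)*(x + 6) = 0.
  ⇒ x = -6, -5, -1

f''(x) = 3*x^2 + 24*x + 41
Second-derivative test at each critical point:
  f''(-6) = 5 > 0 → local minimum
  f''(-5) = -4 < 0 → local maximum
  f''(-1) = 20 > 0 → local minimum

Critical points: x = -6 (local minimum); x = -5 (local maximum); x = -1 (local minimum)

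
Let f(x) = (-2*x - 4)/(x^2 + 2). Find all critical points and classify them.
f'(x) = 2*(-x^2 + 2*x*(x + 2) - 2)/(x^2 + 2)^2

Solve f'(x) = 0:
  f'(x) = 2*(x^2 + 4*x - 2)/(x^2 + 2)^2; the denominator is positive wherever f is defined, so f'(x) = 0 ⇔ 2*x^2 + 8*x - 4 = 0.
  Factor: 2*x^2 + 8*x - 4 = 2*(x^2 + 4*x - 2); x^2 + 4*x - 2 = 0 has no rational roots; quadratic formula: x = (-4 ± √24)/2.
  ⇒ x = -sqrt(6) - 2 ≈ -4.4495, -2 + sqrt(6) ≈ 0.4495

f''(x) = 4*(-4*x^2*(x + 2) + (3*x + 2)*(x^2 + 2))/(x^2 + 2)^3
Second-derivative test at each critical point:
  f''(-4.4495) = -0.0206 < 0 → local maximum
  f''(0.4495) = 2.0206 > 0 → local minimum

Critical points: x = -sqrt(6) - 2 ≈ -4.4495 (local maximum); x = -2 + sqrt(6) ≈ 0.4495 (local minimum)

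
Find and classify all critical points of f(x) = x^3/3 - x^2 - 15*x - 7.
f'(x) = x^2 - 2*x - 15

Solve f'(x) = 0:
  Factor: x^2 - 2*x - 15 = (x - 5)*(x + 3) = 0.
  ⇒ x = -3, 5

f''(x) = 2*x - 2
Second-derivative test at each critical point:
  f''(-3) = -8 < 0 → local maximum
  f''(5) = 8 > 0 → local minimum

Critical points: x = -3 (local maximum); x = 5 (local minimum)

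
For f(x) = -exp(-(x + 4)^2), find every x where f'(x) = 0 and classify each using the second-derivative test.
f'(x) = 2*(x + 4)*exp(-(x + 4)^2)

Solve f'(x) = 0:
  f'(x) = (2*x + 8)·exp(-(x + 4)^2) and exp(-(x + 4)^2) > 0 for every x, so f'(x) = 0 ⇔ 2*x + 8 = 0.
  Factor: 2*x + 8 = 2*(x + 4) = 0.
  ⇒ x = -4

f''(x) = 2*(1 - 2*(x + 4)^2)*exp(-(x + 4)^2)
Second-derivative test at each critical point:
  f''(-4) = 2 > 0 → local minimum

Critical points: x = -4 (local minimum)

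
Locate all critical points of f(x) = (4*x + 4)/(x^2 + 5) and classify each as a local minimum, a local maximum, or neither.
f'(x) = 4*(x^2 - 2*x*(x + 1) + 5)/(x^2 + 5)^2

Solve f'(x) = 0:
  f'(x) = -4*(x^2 + 2*x - 5)/(x^2 + 5)^2; the denominator is positive wherever f is defined, so f'(x) = 0 ⇔ -4*x^2 - 8*x + 20 = 0.
  Factor: -4*x^2 - 8*x + 20 = -4*(x^2 + 2*x - 5); x^2 + 2*x - 5 = 0 has no rational roots; quadratic formula: x = (-2 ± √24)/2.
  ⇒ x = -sqrt(6) - 1 ≈ -3.4495, -1 + sqrt(6) ≈ 1.4495

f''(x) = 8*(4*x^2*(x + 1) - (3*x + 1)*(x^2 + 5))/(x^2 + 5)^3
Second-derivative test at each critical point:
  f''(-3.4495) = 0.0686 > 0 → local minimum
  f''(1.4495) = -0.3886 < 0 → local maximum

Critical points: x = -sqrt(6) - 1 ≈ -3.4495 (local minimum); x = -1 + sqrt(6) ≈ 1.4495 (local maximum)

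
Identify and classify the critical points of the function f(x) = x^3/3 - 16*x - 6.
f'(x) = x^2 - 16

Solve f'(x) = 0:
  Factor: x^2 - 16 = (x - 4)*(x + 4) = 0.
  ⇒ x = -4, 4

f''(x) = 2*x
Second-derivative test at each critical point:
  f''(-4) = -8 < 0 → local maximum
  f''(4) = 8 > 0 → local minimum

Critical points: x = -4 (local maximum); x = 4 (local minimum)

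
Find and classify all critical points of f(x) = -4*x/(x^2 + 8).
f'(x) = 4*(x^2 - 8)/(x^2 + 8)^2

Solve f'(x) = 0:
  f'(x) = 4*(x^2 - 8)/(x^2 + 8)^2; the denominator is positive wherever f is defined, so f'(x) = 0 ⇔ 4*x^2 - 32 = 0.
  Factor: 4*x^2 - 32 = 4*(x^2 - 8); x^2 - 8 = 0 has no rational roots; quadratic formula: x = (0 ± √32)/2.
  ⇒ x = -2*sqrt(2) ≈ -2.8284, 2*sqrt(2) ≈ 2.8284

f''(x) = 8*x*(24 - x^2)/(x^2 + 8)^3
Second-derivative test at each critical point:
  f''(-2.8284) = -0.0884 < 0 → local maximum
  f''(2.8284) = 0.0884 > 0 → local minimum

Critical points: x = -2*sqrt(2) ≈ -2.8284 (local maximum); x = 2*sqrt(2) ≈ 2.8284 (local minimum)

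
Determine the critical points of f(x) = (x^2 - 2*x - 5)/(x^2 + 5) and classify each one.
f'(x) = 2*(x^2 + 10*x - 5)/(x^4 + 10*x^2 + 25)

Solve f'(x) = 0:
  f'(x) = 2*(x^2 + 10*x - 5)/(x^2 + 5)^2; the denominator is positive wherever f is defined, so f'(x) = 0 ⇔ 2*x^2 + 20*x - 10 = 0.
  Factor: 2*x^2 + 20*x - 10 = 2*(x^2 + 10*x - 5); x^2 + 10*x - 5 = 0 has no rational roots; quadratic formula: x = (-10 ± √120)/2.
  ⇒ x = -sqrt(30) - 5 ≈ -10.4772, -5 + sqrt(30) ≈ 0.4772

f''(x) = 4*(-x^3 - 15*x^2 + 15*x + 25)/(x^6 + 15*x^4 + 75*x^2 + 125)
Second-derivative test at each critical point:
  f''(-10.4772) = -0.0017 < 0 → local maximum
  f''(0.4772) = 0.8017 > 0 → local minimum

Critical points: x = -sqrt(30) - 5 ≈ -10.4772 (local maximum); x = -5 + sqrt(30) ≈ 0.4772 (local minimum)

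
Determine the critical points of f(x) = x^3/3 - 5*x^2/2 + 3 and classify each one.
f'(x) = x*(x - 5)

Solve f'(x) = 0:
  Factor: x^2 - 5*x = x*(x - 5) = 0.
  ⇒ x = 0, 5

f''(x) = 2*x - 5
Second-derivative test at each critical point:
  f''(0) = -5 < 0 → local maximum
  f''(5) = 5 > 0 → local minimum

Critical points: x = 0 (local maximum); x = 5 (local minimum)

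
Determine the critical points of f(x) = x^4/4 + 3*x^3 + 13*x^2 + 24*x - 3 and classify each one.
f'(x) = x^3 + 9*x^2 + 26*x + 24

Solve f'(x) = 0:
  Factor: x^3 + 9*x^2 + 26*x + 24 = (x + 2)*(x + 3)*(x + 4) = 0.
  ⇒ x = -4, -3, -2

f''(x) = 3*x^2 + 18*x + 26
Second-derivative test at each critical point:
  f''(-4) = 2 > 0 → local minimum
  f''(-3) = -1 < 0 → local maximum
  f''(-2) = 2 > 0 → local minimum

Critical points: x = -4 (local minimum); x = -3 (local maximum); x = -2 (local minimum)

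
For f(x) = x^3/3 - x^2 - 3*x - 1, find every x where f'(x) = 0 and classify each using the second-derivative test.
f'(x) = x^2 - 2*x - 3

Solve f'(x) = 0:
  Factor: x^2 - 2*x - 3 = (x - 3)*(x + 1) = 0.
  ⇒ x = -1, 3

f''(x) = 2*x - 2
Second-derivative test at each critical point:
  f''(-1) = -4 < 0 → local maximum
  f''(3) = 4 > 0 → local minimum

Critical points: x = -1 (local maximum); x = 3 (local minimum)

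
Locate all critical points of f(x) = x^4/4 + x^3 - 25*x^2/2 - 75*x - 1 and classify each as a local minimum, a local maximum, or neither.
f'(x) = x^3 + 3*x^2 - 25*x - 75

Solve f'(x) = 0:
  Factor: x^3 + 3*x^2 - 25*x - 75 = (x - 5)*(x + 3)*(x + 5) = 0.
  ⇒ x = -5, -3, 5

f''(x) = 3*x^2 + 6*x - 25
Second-derivative test at each critical point:
  f''(-5) = 20 > 0 → local minimum
  f''(-3) = -16 < 0 → local maximum
  f''(5) = 80 > 0 → local minimum

Critical points: x = -5 (local minimum); x = -3 (local maximum); x = 5 (local minimum)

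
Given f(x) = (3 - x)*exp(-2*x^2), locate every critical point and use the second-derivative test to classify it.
f'(x) = (4*x*(x - 3) - 1)*exp(-2*x^2)

Solve f'(x) = 0:
  f'(x) = (4*x^2 - 12*x - 1)·exp(-2*x^2) and exp(-2*x^2) > 0 for every x, so f'(x) = 0 ⇔ 4*x^2 - 12*x - 1 = 0.
  4*x^2 - 12*x - 1 = 0 has no rational roots; quadratic formula: x = (12 ± √160)/8.
  ⇒ x = 3/2 - sqrt(10)/2 ≈ -0.0811, 3/2 + sqrt(10)/2 ≈ 3.0811

f''(x) = 4*(4*x^2*(3 - x) + 3*x - 3)*exp(-2*x^2)
Second-derivative test at each critical point:
  f''(-0.0811) = -12.4837 < 0 → local maximum
  f''(3.0811) = 7.181e-08 > 0 → local minimum

Critical points: x = 3/2 - sqrt(10)/2 ≈ -0.0811 (local maximum); x = 3/2 + sqrt(10)/2 ≈ 3.0811 (local minimum)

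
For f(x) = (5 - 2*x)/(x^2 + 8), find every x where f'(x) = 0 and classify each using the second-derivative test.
f'(x) = 2*(x^2 - 5*x - 8)/(x^4 + 16*x^2 + 64)

Solve f'(x) = 0:
  f'(x) = 2*(x^2 - 5*x - 8)/(x^2 + 8)^2; the denominator is positive wherever f is defined, so f'(x) = 0 ⇔ 2*x^2 - 10*x - 16 = 0.
  Factor: 2*x^2 - 10*x - 16 = 2*(x^2 - 5*x - 8); x^2 - 5*x - 8 = 0 has no rational roots; quadratic formula: x = (5 ± √57)/2.
  ⇒ x = 5/2 - sqrt(57)/2 ≈ -1.2749, 5/2 + sqrt(57)/2 ≈ 6.2749

f''(x) = 2*(4*x^2*(5 - 2*x) + (6*x - 5)*(x^2 + 8))/(x^2 + 8)^3
Second-derivative test at each critical point:
  f''(-1.2749) = -0.1630 < 0 → local maximum
  f''(6.2749) = 0.0067 > 0 → local minimum

Critical points: x = 5/2 - sqrt(57)/2 ≈ -1.2749 (local maximum); x = 5/2 + sqrt(57)/2 ≈ 6.2749 (local minimum)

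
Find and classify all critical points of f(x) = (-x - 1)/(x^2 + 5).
f'(x) = (-x^2 + 2*x*(x + 1) - 5)/(x^2 + 5)^2

Solve f'(x) = 0:
  f'(x) = (x^2 + 2*x - 5)/(x^2 + 5)^2; the denominator is positive wherever f is defined, so f'(x) = 0 ⇔ x^2 + 2*x - 5 = 0.
  x^2 + 2*x - 5 = 0 has no rational roots; quadratic formula: x = (-2 ± √24)/2.
  ⇒ x = -sqrt(6) - 1 ≈ -3.4495, -1 + sqrt(6) ≈ 1.4495

f''(x) = 2*(-4*x^2*(x + 1) + (3*x + 1)*(x^2 + 5))/(x^2 + 5)^3
Second-derivative test at each critical point:
  f''(-3.4495) = -0.0172 < 0 → local maximum
  f''(1.4495) = 0.0972 > 0 → local minimum

Critical points: x = -sqrt(6) - 1 ≈ -3.4495 (local maximum); x = -1 + sqrt(6) ≈ 1.4495 (local minimum)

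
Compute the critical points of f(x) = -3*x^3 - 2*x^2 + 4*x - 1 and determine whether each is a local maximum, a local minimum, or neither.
f'(x) = -9*x^2 - 4*x + 4

Solve f'(x) = 0:
  9*x^2 + 4*x - 4 = 0 has no rational roots; quadratic formula: x = (-4 ± √160)/18.
  ⇒ x = -2*sqrt(10)/9 - 2/9 ≈ -0.9250, -2/9 + 2*sqrt(10)/9 ≈ 0.4805

f''(x) = -18*x - 4
Second-derivative test at each critical point:
  f''(-0.9250) = 12.6491 > 0 → local minimum
  f''(0.4805) = -12.6491 < 0 → local maximum

Critical points: x = -2*sqrt(10)/9 - 2/9 ≈ -0.9250 (local minimum); x = -2/9 + 2*sqrt(10)/9 ≈ 0.4805 (local maximum)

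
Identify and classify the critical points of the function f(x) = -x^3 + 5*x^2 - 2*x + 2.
f'(x) = -3*x^2 + 10*x - 2

Solve f'(x) = 0:
  3*x^2 - 10*x + 2 = 0 has no rational roots; quadratic formula: x = (10 ± √76)/6.
  ⇒ x = 5/3 - sqrt(19)/3 ≈ 0.2137, sqrt(19)/3 + 5/3 ≈ 3.1196

f''(x) = 10 - 6*x
Second-derivative test at each critical point:
  f''(0.2137) = 8.7178 > 0 → local minimum
  f''(3.1196) = -8.7178 < 0 → local maximum

Critical points: x = 5/3 - sqrt(19)/3 ≈ 0.2137 (local minimum); x = sqrt(19)/3 + 5/3 ≈ 3.1196 (local maximum)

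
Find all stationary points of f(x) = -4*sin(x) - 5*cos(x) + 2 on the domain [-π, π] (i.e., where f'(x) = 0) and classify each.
f'(x) = 5*sin(x) - 4*cos(x)

Solve f'(x) = 0 on [-π, π]:
  f'(x) = 0 ⇔ -4*cos(x) = -5*sin(x) ⇔ tan(x) = 4/5, i.e. x = arctan(4/5) + nπ; keep the solutions lying in [-π, π].
  ⇒ x = -pi + atan(4/5) ≈ -2.4669, atan(4/5) ≈ 0.6747

f''(x) = 4*sin(x) + 5*cos(x)
Second-derivative test at each critical point:
  f''(-2.4669) = -6.4031 < 0 → local maximum
  f''(0.6747) = 6.4031 > 0 → local minimum

Critical points: x = -pi + atan(4/5) ≈ -2.4669 (local maximum); x = atan(4/5) ≈ 0.6747 (local minimum)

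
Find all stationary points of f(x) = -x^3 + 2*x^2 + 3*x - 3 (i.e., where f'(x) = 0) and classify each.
f'(x) = -3*x^2 + 4*x + 3

Solve f'(x) = 0:
  3*x^2 - 4*x - 3 = 0 has no rational roots; quadratic formula: x = (4 ± √52)/6.
  ⇒ x = 2/3 - sqrt(13)/3 ≈ -0.5352, 2/3 + sqrt(13)/3 ≈ 1.8685

f''(x) = 4 - 6*x
Second-derivative test at each critical point:
  f''(-0.5352) = 7.2111 > 0 → local minimum
  f''(1.8685) = -7.2111 < 0 → local maximum

Critical points: x = 2/3 - sqrt(13)/3 ≈ -0.5352 (local minimum); x = 2/3 + sqrt(13)/3 ≈ 1.8685 (local maximum)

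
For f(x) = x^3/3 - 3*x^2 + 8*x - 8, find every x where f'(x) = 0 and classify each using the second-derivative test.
f'(x) = x^2 - 6*x + 8

Solve f'(x) = 0:
  Factor: x^2 - 6*x + 8 = (x - 4)*(x - 2) = 0.
  ⇒ x = 2, 4

f''(x) = 2*x - 6
Second-derivative test at each critical point:
  f''(2) = -2 < 0 → local maximum
  f''(4) = 2 > 0 → local minimum

Critical points: x = 2 (local maximum); x = 4 (local minimum)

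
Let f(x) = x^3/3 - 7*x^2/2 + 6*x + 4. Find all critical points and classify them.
f'(x) = x^2 - 7*x + 6

Solve f'(x) = 0:
  Factor: x^2 - 7*x + 6 = (x - 6)*(x - 1) = 0.
  ⇒ x = 1, 6

f''(x) = 2*x - 7
Second-derivative test at each critical point:
  f''(1) = -5 < 0 → local maximum
  f''(6) = 5 > 0 → local minimum

Critical points: x = 1 (local maximum); x = 6 (local minimum)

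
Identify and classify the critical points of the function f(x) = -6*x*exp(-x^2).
f'(x) = 6*(2*x^2 - 1)*exp(-x^2)

Solve f'(x) = 0:
  f'(x) = (12*x^2 - 6)·exp(-x^2) and exp(-x^2) > 0 for every x, so f'(x) = 0 ⇔ 12*x^2 - 6 = 0.
  Factor: 12*x^2 - 6 = 6*(2*x^2 - 1); 2*x^2 - 1 = 0 has no rational roots; quadratic formula: x = (0 ± √8)/4.
  ⇒ x = -sqrt(2)/2 ≈ -0.7071, sqrt(2)/2 ≈ 0.7071

f''(x) = (-24*x^3 + 36*x)*exp(-x^2)
Second-derivative test at each critical point:
  f''(-0.7071) = -10.2932 < 0 → local maximum
  f''(0.7071) = 10.2932 > 0 → local minimum

Critical points: x = -sqrt(2)/2 ≈ -0.7071 (local maximum); x = sqrt(2)/2 ≈ 0.7071 (local minimum)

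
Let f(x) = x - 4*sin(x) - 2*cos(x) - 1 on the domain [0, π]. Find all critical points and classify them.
f'(x) = 2*sin(x) - 4*cos(x) + 1

Solve f'(x) = 0 on [0, π]:
  f'(x) = 0 ⇔ 2*sin(x) - 4*cos(x) = -1. Write the left side as R·cos(x + φ) with R = √((-4)² + (-2)²) = 2*sqrt(5), cos φ = -2*sqrt(5)/5, sin φ = -sqrt(5)/5; then cos(x + φ) = -sqrt(5)/10. Solve for x and keep the solutions lying in [0, π].
  ⇒ x = atan((-1 + 2*sqrt(19))/(2 + sqrt(19))) ≈ 0.8816

f''(x) = 4*sin(x) + 2*cos(x)
Second-derivative test at each critical point:
  f''(0.8816) = 4.3589 > 0 → local minimum

Critical points: x = atan((-1 + 2*sqrt(19))/(2 + sqrt(19))) ≈ 0.8816 (local minimum)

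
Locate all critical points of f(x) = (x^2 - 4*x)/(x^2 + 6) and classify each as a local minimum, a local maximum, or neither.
f'(x) = 4*(x^2 + 3*x - 6)/(x^4 + 12*x^2 + 36)

Solve f'(x) = 0:
  f'(x) = 4*(x^2 + 3*x - 6)/(x^2 + 6)^2; the denominator is positive wherever f is defined, so f'(x) = 0 ⇔ 4*x^2 + 12*x - 24 = 0.
  Factor: 4*x^2 + 12*x - 24 = 4*(x^2 + 3*x - 6); x^2 + 3*x - 6 = 0 has no rational roots; quadratic formula: x = (-3 ± √33)/2.
  ⇒ x = -sqrt(33)/2 - 3/2 ≈ -4.3723, -3/2 + sqrt(33)/2 ≈ 1.3723

f''(x) = 4*(-2*x^3 - 9*x^2 + 36*x + 18)/(x^6 + 18*x^4 + 108*x^2 + 216)
Second-derivative test at each critical point:
  f''(-4.3723) = -0.0364 < 0 → local maximum
  f''(1.3723) = 0.3698 > 0 → local minimum

Critical points: x = -sqrt(33)/2 - 3/2 ≈ -4.3723 (local maximum); x = -3/2 + sqrt(33)/2 ≈ 1.3723 (local minimum)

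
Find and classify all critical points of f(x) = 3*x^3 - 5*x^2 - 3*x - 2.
f'(x) = 9*x^2 - 10*x - 3

Solve f'(x) = 0:
  9*x^2 - 10*x - 3 = 0 has no rational roots; quadratic formula: x = (10 ± √208)/18.
  ⇒ x = 5/9 - 2*sqrt(13)/9 ≈ -0.2457, 5/9 + 2*sqrt(13)/9 ≈ 1.3568

f''(x) = 18*x - 10
Second-derivative test at each critical point:
  f''(-0.2457) = -14.4222 < 0 → local maximum
  f''(1.3568) = 14.4222 > 0 → local minimum

Critical points: x = 5/9 - 2*sqrt(13)/9 ≈ -0.2457 (local maximum); x = 5/9 + 2*sqrt(13)/9 ≈ 1.3568 (local minimum)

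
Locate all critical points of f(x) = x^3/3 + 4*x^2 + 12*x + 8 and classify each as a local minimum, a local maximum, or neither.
f'(x) = x^2 + 8*x + 12

Solve f'(x) = 0:
  Factor: x^2 + 8*x + 12 = (x + 2)*(x + 6) = 0.
  ⇒ x = -6, -2

f''(x) = 2*x + 8
Second-derivative test at each critical point:
  f''(-6) = -4 < 0 → local maximum
  f''(-2) = 4 > 0 → local minimum

Critical points: x = -6 (local maximum); x = -2 (local minimum)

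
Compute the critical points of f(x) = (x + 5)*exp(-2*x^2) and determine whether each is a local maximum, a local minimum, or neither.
f'(x) = (-4*x*(x + 5) + 1)*exp(-2*x^2)

Solve f'(x) = 0:
  f'(x) = (-4*x^2 - 20*x + 1)·exp(-2*x^2) and exp(-2*x^2) > 0 for every x, so f'(x) = 0 ⇔ -4*x^2 - 20*x + 1 = 0.
  4*x^2 + 20*x - 1 = 0 has no rational roots; quadratic formula: x = (-20 ± √416)/8.
  ⇒ x = -sqrt(26)/2 - 5/2 ≈ -5.0495, -5/2 + sqrt(26)/2 ≈ 0.0495

f''(x) = 4*(4*x^2*(x + 5) - 3*x - 5)*exp(-2*x^2)
Second-derivative test at each critical point:
  f''(-5.0495) = 1.454e-21 > 0 → local minimum
  f''(0.0495) = -20.2963 < 0 → local maximum

Critical points: x = -sqrt(26)/2 - 5/2 ≈ -5.0495 (local minimum); x = -5/2 + sqrt(26)/2 ≈ 0.0495 (local maximum)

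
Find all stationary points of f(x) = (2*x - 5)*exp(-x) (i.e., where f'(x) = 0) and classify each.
f'(x) = (7 - 2*x)*exp(-x)

Solve f'(x) = 0:
  f'(x) = (7 - 2*x)·exp(-x) and exp(-x) > 0 for every x, so f'(x) = 0 ⇔ 7 - 2*x = 0.
  7 - 2*x = 0.
  ⇒ x = 7/2

f''(x) = (2*x - 9)*exp(-x)
Second-derivative test at each critical point:
  f''(7/2) = -0.0604 < 0 → local maximum

Critical points: x = 7/2 (local maximum)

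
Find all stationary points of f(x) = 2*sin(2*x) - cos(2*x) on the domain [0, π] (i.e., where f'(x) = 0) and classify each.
f'(x) = 2*sin(2*x) + 4*cos(2*x)

Solve f'(x) = 0 on [0, π]:
  f'(x) = 0 ⇔ 2*cos(2*x) = -sin(2*x) ⇔ tan(2*x) = -2, i.e. 2*x = arctan(-2) + nπ; keep the solutions lying in [0, π].
  ⇒ x = -atan(2)/2 + pi/2 ≈ 1.0172, pi - atan(2)/2 ≈ 2.5880

f''(x) = -8*sin(2*x) + 4*cos(2*x)
Second-derivative test at each critical point:
  f''(1.0172) = -8.9443 < 0 → local maximum
  f''(2.5880) = 8.9443 > 0 → local minimum

Critical points: x = -atan(2)/2 + pi/2 ≈ 1.0172 (local maximum); x = pi - atan(2)/2 ≈ 2.5880 (local minimum)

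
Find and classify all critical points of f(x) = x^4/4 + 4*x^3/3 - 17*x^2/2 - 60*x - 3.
f'(x) = x^3 + 4*x^2 - 17*x - 60

Solve f'(x) = 0:
  Factor: x^3 + 4*x^2 - 17*x - 60 = (x - 4)*(x + 3)*(x + 5) = 0.
  ⇒ x = -5, -3, 4

f''(x) = 3*x^2 + 8*x - 17
Second-derivative test at each critical point:
  f''(-5) = 18 > 0 → local minimum
  f''(-3) = -14 < 0 → local maximum
  f''(4) = 63 > 0 → local minimum

Critical points: x = -5 (local minimum); x = -3 (local maximum); x = 4 (local minimum)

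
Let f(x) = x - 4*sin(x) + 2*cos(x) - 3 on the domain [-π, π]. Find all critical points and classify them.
f'(x) = -2*sin(x) - 4*cos(x) + 1

Solve f'(x) = 0 on [-π, π]:
  f'(x) = 0 ⇔ -2*sin(x) - 4*cos(x) = -1. Write the left side as R·cos(x + φ) with R = √((-4)² + 2²) = 2*sqrt(5), cos φ = -2*sqrt(5)/5, sin φ = sqrt(5)/5; then cos(x + φ) = -sqrt(5)/10. Solve for x and keep the solutions lying in [-π, π].
  ⇒ x = atan((1 - 2*sqrt(19))/(2 + sqrt(19))) ≈ -0.8816, atan((1 + 2*sqrt(19))/(2 - sqrt(19))) + pi ≈ 1.8089

f''(x) = 4*sin(x) - 2*cos(x)
Second-derivative test at each critical point:
  f''(-0.8816) = -4.3589 < 0 → local maximum
  f''(1.8089) = 4.3589 > 0 → local minimum

Critical points: x = atan((1 - 2*sqrt(19))/(2 + sqrt(19))) ≈ -0.8816 (local maximum); x = atan((1 + 2*sqrt(19))/(2 - sqrt(19))) + pi ≈ 1.8089 (local minimum)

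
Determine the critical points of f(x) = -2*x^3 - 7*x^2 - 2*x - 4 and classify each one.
f'(x) = -6*x^2 - 14*x - 2

Solve f'(x) = 0:
  Factor: -6*x^2 - 14*x - 2 = -2*(3*x^2 + 7*x + 1); 3*x^2 + 7*x + 1 = 0 has no rational roots; quadratic formula: x = (-7 ± √37)/6.
  ⇒ x = -7/6 - sqrt(37)/6 ≈ -2.1805, -7/6 + sqrt(37)/6 ≈ -0.1529

f''(x) = -12*x - 14
Second-derivative test at each critical point:
  f''(-2.1805) = 12.1655 > 0 → local minimum
  f''(-0.1529) = -12.1655 < 0 → local maximum

Critical points: x = -7/6 - sqrt(37)/6 ≈ -2.1805 (local minimum); x = -7/6 + sqrt(37)/6 ≈ -0.1529 (local maximum)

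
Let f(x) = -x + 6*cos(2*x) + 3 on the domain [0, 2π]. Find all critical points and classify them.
f'(x) = -12*sin(2*x) - 1

Solve f'(x) = 0 on [0, 2π]:
  f'(x) = 0 ⇔ sin(2*x) = -1/12, i.e. 2*x = arcsin(-1/12) + 2nπ or 2*x = π − arcsin(-1/12) + 2nπ; keep the solutions lying in [0, 2π].
  ⇒ x = asin(1/12)/2 + pi/2 ≈ 1.6125, pi - asin(1/12)/2 ≈ 3.0999, asin(1/12)/2 + 3*pi/2 ≈ 4.7541, -asin(1/12)/2 + 2*pi ≈ 6.2415

f''(x) = -24*cos(2*x)
Second-derivative test at each critical point:
  f''(1.6125) = 23.9165 > 0 → local minimum
  f''(3.0999) = -23.9165 < 0 → local maximum
  f''(4.7541) = 23.9165 > 0 → local minimum
  f''(6.2415) = -23.9165 < 0 → local maximum

Critical points: x = asin(1/12)/2 + pi/2 ≈ 1.6125 (local minimum); x = pi - asin(1/12)/2 ≈ 3.0999 (local maximum); x = asin(1/12)/2 + 3*pi/2 ≈ 4.7541 (local minimum); x = -asin(1/12)/2 + 2*pi ≈ 6.2415 (local maximum)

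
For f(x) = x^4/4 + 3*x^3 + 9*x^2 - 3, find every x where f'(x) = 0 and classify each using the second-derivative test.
f'(x) = x*(x^2 + 9*x + 18)

Solve f'(x) = 0:
  Factor: x^3 + 9*x^2 + 18*x = x*(x + 3)*(x + 6) = 0.
  ⇒ x = -6, -3, 0

f''(x) = 3*x^2 + 18*x + 18
Second-derivative test at each critical point:
  f''(-6) = 18 > 0 → local minimum
  f''(-3) = -9 < 0 → local maximum
  f''(0) = 18 > 0 → local minimum

Critical points: x = -6 (local minimum); x = -3 (local maximum); x = 0 (local minimum)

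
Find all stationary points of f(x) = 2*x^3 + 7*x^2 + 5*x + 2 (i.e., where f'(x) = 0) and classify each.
f'(x) = 6*x^2 + 14*x + 5

Solve f'(x) = 0:
  6*x^2 + 14*x + 5 = 0 has no rational roots; quadratic formula: x = (-14 ± √76)/12.
  ⇒ x = -7/6 - sqrt(19)/6 ≈ -1.8931, -7/6 + sqrt(19)/6 ≈ -0.4402

f''(x) = 12*x + 14
Second-derivative test at each critical point:
  f''(-1.8931) = -8.7178 < 0 → local maximum
  f''(-0.4402) = 8.7178 > 0 → local minimum

Critical points: x = -7/6 - sqrt(19)/6 ≈ -1.8931 (local maximum); x = -7/6 + sqrt(19)/6 ≈ -0.4402 (local minimum)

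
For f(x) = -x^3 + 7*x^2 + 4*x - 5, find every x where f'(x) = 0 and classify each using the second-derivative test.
f'(x) = -3*x^2 + 14*x + 4

Solve f'(x) = 0:
  3*x^2 - 14*x - 4 = 0 has no rational roots; quadratic formula: x = (14 ± √244)/6.
  ⇒ x = 7/3 - sqrt(61)/3 ≈ -0.2701, 7/3 + sqrt(61)/3 ≈ 4.9367

f''(x) = 14 - 6*x
Second-derivative test at each critical point:
  f''(-0.2701) = 15.6205 > 0 → local minimum
  f''(4.9367) = -15.6205 < 0 → local maximum

Critical points: x = 7/3 - sqrt(61)/3 ≈ -0.2701 (local minimum); x = 7/3 + sqrt(61)/3 ≈ 4.9367 (local maximum)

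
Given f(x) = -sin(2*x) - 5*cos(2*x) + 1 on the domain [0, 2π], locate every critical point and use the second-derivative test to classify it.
f'(x) = 10*sin(2*x) - 2*cos(2*x)

Solve f'(x) = 0 on [0, 2π]:
  f'(x) = 0 ⇔ -cos(2*x) = -5*sin(2*x) ⇔ tan(2*x) = 1/5, i.e. 2*x = arctan(1/5) + nπ; keep the solutions lying in [0, 2π].
  ⇒ x = atan(1/5)/2 ≈ 0.0987, atan(1/5)/2 + pi/2 ≈ 1.6695, atan(1/5)/2 + pi ≈ 3.2403, atan(1/5)/2 + 3*pi/2 ≈ 4.8111

f''(x) = 4*sin(2*x) + 20*cos(2*x)
Second-derivative test at each critical point:
  f''(0.0987) = 20.3961 > 0 → local minimum
  f''(1.6695) = -20.3961 < 0 → local maximum
  f''(3.2403) = 20.3961 > 0 → local minimum
  f''(4.8111) = -20.3961 < 0 → local maximum

Critical points: x = atan(1/5)/2 ≈ 0.0987 (local minimum); x = atan(1/5)/2 + pi/2 ≈ 1.6695 (local maximum); x = atan(1/5)/2 + pi ≈ 3.2403 (local minimum); x = atan(1/5)/2 + 3*pi/2 ≈ 4.8111 (local maximum)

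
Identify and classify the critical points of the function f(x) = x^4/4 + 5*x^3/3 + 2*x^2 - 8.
f'(x) = x*(x^2 + 5*x + 4)

Solve f'(x) = 0:
  Factor: x^3 + 5*x^2 + 4*x = x*(x + 1)*(x + 4) = 0.
  ⇒ x = -4, -1, 0

f''(x) = 3*x^2 + 10*x + 4
Second-derivative test at each critical point:
  f''(-4) = 12 > 0 → local minimum
  f''(-1) = -3 < 0 → local maximum
  f''(0) = 4 > 0 → local minimum

Critical points: x = -4 (local minimum); x = -1 (local maximum); x = 0 (local minimum)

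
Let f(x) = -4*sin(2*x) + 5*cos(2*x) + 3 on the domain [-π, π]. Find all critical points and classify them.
f'(x) = -10*sin(2*x) - 8*cos(2*x)

Solve f'(x) = 0 on [-π, π]:
  f'(x) = 0 ⇔ -4*cos(2*x) = 5*sin(2*x) ⇔ tan(2*x) = -4/5, i.e. 2*x = arctan(-4/5) + nπ; keep the solutions lying in [-π, π].
  ⇒ x = -pi/2 - atan(4/5)/2 ≈ -1.9082, -atan(4/5)/2 ≈ -0.3374, -atan(4/5)/2 + pi/2 ≈ 1.2334, pi - atan(4/5)/2 ≈ 2.8042

f''(x) = 16*sin(2*x) - 20*cos(2*x)
Second-derivative test at each critical point:
  f''(-1.9082) = 25.6125 > 0 → local minimum
  f''(-0.3374) = -25.6125 < 0 → local maximum
  f''(1.2334) = 25.6125 > 0 → local minimum
  f''(2.8042) = -25.6125 < 0 → local maximum

Critical points: x = -pi/2 - atan(4/5)/2 ≈ -1.9082 (local minimum); x = -atan(4/5)/2 ≈ -0.3374 (local maximum); x = -atan(4/5)/2 + pi/2 ≈ 1.2334 (local minimum); x = pi - atan(4/5)/2 ≈ 2.8042 (local maximum)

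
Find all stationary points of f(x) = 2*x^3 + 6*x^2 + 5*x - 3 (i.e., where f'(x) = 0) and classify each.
f'(x) = 6*x^2 + 12*x + 5

Solve f'(x) = 0:
  6*x^2 + 12*x + 5 = 0 has no rational roots; quadratic formula: x = (-12 ± √24)/12.
  ⇒ x = -1 - sqrt(6)/6 ≈ -1.4082, -1 + sqrt(6)/6 ≈ -0.5918

f''(x) = 12*x + 12
Second-derivative test at each critical point:
  f''(-1.4082) = -4.8990 < 0 → local maximum
  f''(-0.5918) = 4.8990 > 0 → local minimum

Critical points: x = -1 - sqrt(6)/6 ≈ -1.4082 (local maximum); x = -1 + sqrt(6)/6 ≈ -0.5918 (local minimum)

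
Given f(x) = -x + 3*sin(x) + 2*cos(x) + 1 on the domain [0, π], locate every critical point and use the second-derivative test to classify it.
f'(x) = -2*sin(x) + 3*cos(x) - 1

Solve f'(x) = 0 on [0, π]:
  f'(x) = 0 ⇔ -2*sin(x) + 3*cos(x) = 1. Write the left side as R·cos(x + φ) with R = √(3² + 2²) = sqrt(13), cos φ = 3*sqrt(13)/13, sin φ = 2*sqrt(13)/13; then cos(x + φ) = sqrt(13)/13. Solve for x and keep the solutions lying in [0, π].
  ⇒ x = atan((-2 + 6*sqrt(3))/(3 + 4*sqrt(3))) ≈ 0.7018

f''(x) = -3*sin(x) - 2*cos(x)
Second-derivative test at each critical point:
  f''(0.7018) = -3.4641 < 0 → local maximum

Critical points: x = atan((-2 + 6*sqrt(3))/(3 + 4*sqrt(3))) ≈ 0.7018 (local maximum)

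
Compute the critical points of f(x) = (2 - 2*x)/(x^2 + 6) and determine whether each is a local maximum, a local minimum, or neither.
f'(x) = 2*(-x^2 + 2*x*(x - 1) - 6)/(x^2 + 6)^2

Solve f'(x) = 0:
  f'(x) = 2*(x^2 - 2*x - 6)/(x^2 + 6)^2; the denominator is positive wherever f is defined, so f'(x) = 0 ⇔ 2*x^2 - 4*x - 12 = 0.
  Factor: 2*x^2 - 4*x - 12 = 2*(x^2 - 2*x - 6); x^2 - 2*x - 6 = 0 has no rational roots; quadratic formula: x = (2 ± √28)/2.
  ⇒ x = 1 - sqrt(7) ≈ -1.6458, 1 + sqrt(7) ≈ 3.6458

f''(x) = 4*(4*x^2*(1 - x) + (3*x - 1)*(x^2 + 6))/(x^2 + 6)^3
Second-derivative test at each critical point:
  f''(-1.6458) = -0.1395 < 0 → local maximum
  f''(3.6458) = 0.0284 > 0 → local minimum

Critical points: x = 1 - sqrt(7) ≈ -1.6458 (local maximum); x = 1 + sqrt(7) ≈ 3.6458 (local minimum)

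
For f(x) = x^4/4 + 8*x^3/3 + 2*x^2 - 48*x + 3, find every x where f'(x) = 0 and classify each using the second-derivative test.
f'(x) = x^3 + 8*x^2 + 4*x - 48

Solve f'(x) = 0:
  Factor: x^3 + 8*x^2 + 4*x - 48 = (x - 2)*(x + 4)*(x + 6) = 0.
  ⇒ x = -6, -4, 2

f''(x) = 3*x^2 + 16*x + 4
Second-derivative test at each critical point:
  f''(-6) = 16 > 0 → local minimum
  f''(-4) = -12 < 0 → local maximum
  f''(2) = 48 > 0 → local minimum

Critical points: x = -6 (local minimum); x = -4 (local maximum); x = 2 (local minimum)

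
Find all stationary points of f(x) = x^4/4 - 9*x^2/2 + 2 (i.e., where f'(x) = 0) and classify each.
f'(x) = x*(x^2 - 9)

Solve f'(x) = 0:
  Factor: x^3 - 9*x = x*(x - 3)*(x + 3) = 0.
  ⇒ x = -3, 0, 3

f''(x) = 3*x^2 - 9
Second-derivative test at each critical point:
  f''(-3) = 18 > 0 → local minimum
  f''(0) = -9 < 0 → local maximum
  f''(3) = 18 > 0 → local minimum

Critical points: x = -3 (local minimum); x = 0 (local maximum); x = 3 (local minimum)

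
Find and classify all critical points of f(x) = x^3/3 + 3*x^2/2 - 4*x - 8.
f'(x) = x^2 + 3*x - 4

Solve f'(x) = 0:
  Factor: x^2 + 3*x - 4 = (x - 1)*(x + 4) = 0.
  ⇒ x = -4, 1

f''(x) = 2*x + 3
Second-derivative test at each critical point:
  f''(-4) = -5 < 0 → local maximum
  f''(1) = 5 > 0 → local minimum

Critical points: x = -4 (local maximum); x = 1 (local minimum)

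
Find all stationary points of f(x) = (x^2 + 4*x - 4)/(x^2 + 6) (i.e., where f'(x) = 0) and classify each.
f'(x) = 4*(-x^2 + 5*x + 6)/(x^4 + 12*x^2 + 36)

Solve f'(x) = 0:
  f'(x) = -4*(x - 6)*(x + 1)/(x^2 + 6)^2; the denominator is positive wherever f is defined, so f'(x) = 0 ⇔ -4*x^2 + 20*x + 24 = 0.
  Factor: -4*x^2 + 20*x + 24 = -4*(x - 6)*(x + 1) = 0.
  ⇒ x = -1, 6

f''(x) = 4*(2*x^3 - 15*x^2 - 36*x + 30)/(x^6 + 18*x^4 + 108*x^2 + 216)
Second-derivative test at each critical point:
  f''(-1) = 4/7 > 0 → local minimum
  f''(6) = -1/63 < 0 → local maximum

Critical points: x = -1 (local minimum); x = 6 (local maximum)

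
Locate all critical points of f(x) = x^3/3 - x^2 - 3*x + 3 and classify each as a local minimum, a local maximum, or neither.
f'(x) = x^2 - 2*x - 3

Solve f'(x) = 0:
  Factor: x^2 - 2*x - 3 = (x - 3)*(x + 1) = 0.
  ⇒ x = -1, 3

f''(x) = 2*x - 2
Second-derivative test at each critical point:
  f''(-1) = -4 < 0 → local maximum
  f''(3) = 4 > 0 → local minimum

Critical points: x = -1 (local maximum); x = 3 (local minimum)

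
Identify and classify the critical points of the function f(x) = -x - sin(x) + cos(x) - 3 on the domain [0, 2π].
f'(x) = -sqrt(2)*sin(x + pi/4) - 1

Solve f'(x) = 0 on [0, 2π]:
  f'(x) = 0 ⇔ -sin(x) - cos(x) = 1. Write the left side as R·cos(x + φ) with R = √((-1)² + 1²) = sqrt(2), cos φ = -sqrt(2)/2, sin φ = sqrt(2)/2; then cos(x + φ) = sqrt(2)/2. Solve for x and keep the solutions lying in [0, 2π].
  ⇒ x = pi ≈ 3.1416, 3*pi/2 ≈ 4.7124

f''(x) = sin(x) - cos(x)
Second-derivative test at each critical point:
  f''(3.1416) = 1 > 0 → local minimum
  f''(4.7124) = -1 < 0 → local maximum

Critical points: x = pi ≈ 3.1416 (local minimum); x = 3*pi/2 ≈ 4.7124 (local maximum)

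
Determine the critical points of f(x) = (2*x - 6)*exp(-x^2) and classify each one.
f'(x) = 2*(-2*x*(x - 3) + 1)*exp(-x^2)

Solve f'(x) = 0:
  f'(x) = (-4*x^2 + 12*x + 2)·exp(-x^2) and exp(-x^2) > 0 for every x, so f'(x) = 0 ⇔ -4*x^2 + 12*x + 2 = 0.
  Factor: -4*x^2 + 12*x + 2 = -2*(2*x^2 - 6*x - 1); 2*x^2 - 6*x - 1 = 0 has no rational roots; quadratic formula: x = (6 ± √44)/4.
  ⇒ x = 3/2 - sqrt(11)/2 ≈ -0.1583, 3/2 + sqrt(11)/2 ≈ 3.1583

f''(x) = 4*(2*x^2*(x - 3) - 3*x + 3)*exp(-x^2)
Second-derivative test at each critical point:
  f''(-0.1583) = 12.9381 > 0 → local minimum
  f''(3.1583) = -0.0006 < 0 → local maximum

Critical points: x = 3/2 - sqrt(11)/2 ≈ -0.1583 (local minimum); x = 3/2 + sqrt(11)/2 ≈ 3.1583 (local maximum)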